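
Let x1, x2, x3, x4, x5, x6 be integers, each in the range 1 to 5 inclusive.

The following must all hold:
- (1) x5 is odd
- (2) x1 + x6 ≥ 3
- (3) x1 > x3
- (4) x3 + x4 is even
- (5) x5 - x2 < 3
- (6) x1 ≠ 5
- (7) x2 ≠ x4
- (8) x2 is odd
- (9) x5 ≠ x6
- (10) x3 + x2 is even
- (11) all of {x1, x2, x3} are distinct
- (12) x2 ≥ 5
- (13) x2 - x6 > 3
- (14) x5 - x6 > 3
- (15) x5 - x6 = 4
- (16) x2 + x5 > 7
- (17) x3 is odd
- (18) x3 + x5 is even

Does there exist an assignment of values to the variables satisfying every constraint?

Satisfiable

Take x1 = 4, x2 = 5, x3 = 1, x4 = 1, x5 = 5, x6 = 1. Then constraint 2: x1 + x6 = 5; constraint 5: x5 - x2 = 0; constraint 13: x2 - x6 = 4, and every other listed constraint is also met.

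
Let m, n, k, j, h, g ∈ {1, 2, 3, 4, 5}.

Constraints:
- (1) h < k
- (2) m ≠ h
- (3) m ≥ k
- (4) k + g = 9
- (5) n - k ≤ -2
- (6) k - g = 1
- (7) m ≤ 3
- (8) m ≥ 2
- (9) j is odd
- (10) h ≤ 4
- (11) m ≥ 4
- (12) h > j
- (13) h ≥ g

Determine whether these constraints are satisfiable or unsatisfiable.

From constraints 3 and 7: k ≤ m ≤ 3. From constraints 10 and 13: g ≤ h ≤ 4. Hence k + g ≤ 7. But constraint 4 requires k + g = 9, and 9 > 7. Contradiction.

Unsatisfiable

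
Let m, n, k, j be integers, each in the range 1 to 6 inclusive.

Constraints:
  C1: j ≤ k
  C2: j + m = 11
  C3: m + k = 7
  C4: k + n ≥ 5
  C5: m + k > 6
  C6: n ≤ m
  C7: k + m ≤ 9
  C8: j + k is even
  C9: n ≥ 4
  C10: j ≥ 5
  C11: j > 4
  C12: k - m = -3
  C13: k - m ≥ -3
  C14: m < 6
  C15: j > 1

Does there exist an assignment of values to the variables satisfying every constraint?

Unsatisfiable

From constraints 6 and 9: m ≥ n ≥ 4. From constraints 1 and 10: k ≥ j ≥ 5. Hence m + k ≥ 9. But constraint 3 requires m + k = 7, and 7 < 9. Contradiction.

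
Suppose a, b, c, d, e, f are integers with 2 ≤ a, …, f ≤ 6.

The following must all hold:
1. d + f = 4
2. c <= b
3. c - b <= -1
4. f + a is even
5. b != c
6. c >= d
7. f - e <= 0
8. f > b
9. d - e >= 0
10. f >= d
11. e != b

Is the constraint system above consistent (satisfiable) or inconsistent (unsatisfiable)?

Constraints 3, 6, 7, 8, and 9 give b < f, f ≤ e, e ≤ d, d ≤ c, c < b. Chaining: b < f ≤ e ≤ d ≤ c < b, which forces b < b — impossible.

Unsatisfiable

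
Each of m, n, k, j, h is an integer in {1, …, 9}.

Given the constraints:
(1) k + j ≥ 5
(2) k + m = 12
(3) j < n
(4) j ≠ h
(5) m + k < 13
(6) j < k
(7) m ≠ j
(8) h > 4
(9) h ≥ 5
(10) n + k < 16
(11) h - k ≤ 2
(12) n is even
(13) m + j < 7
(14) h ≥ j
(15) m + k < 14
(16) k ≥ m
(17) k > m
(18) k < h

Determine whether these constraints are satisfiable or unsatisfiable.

Satisfiable

The assignment m = 5, n = 8, k = 7, j = 1, h = 8 works:
  constraint 1 holds since k + j = 8.
  constraint 2 holds since k + m = 12.
The rest check out directly.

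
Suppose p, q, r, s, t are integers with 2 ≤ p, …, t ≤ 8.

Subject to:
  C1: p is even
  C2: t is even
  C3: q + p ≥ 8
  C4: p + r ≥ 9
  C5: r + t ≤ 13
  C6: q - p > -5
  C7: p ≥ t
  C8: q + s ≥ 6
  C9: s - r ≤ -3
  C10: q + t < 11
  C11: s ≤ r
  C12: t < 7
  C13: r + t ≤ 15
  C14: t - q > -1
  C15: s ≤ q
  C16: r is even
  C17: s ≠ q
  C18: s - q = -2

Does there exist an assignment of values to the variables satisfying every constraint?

Satisfiable

Try p = 6, q = 4, r = 6, s = 2, t = 6.
Check constraint 3: q + p = 10; constraint 4: p + r = 12; constraint 5: r + t = 12. The remaining constraints are straightforward to verify.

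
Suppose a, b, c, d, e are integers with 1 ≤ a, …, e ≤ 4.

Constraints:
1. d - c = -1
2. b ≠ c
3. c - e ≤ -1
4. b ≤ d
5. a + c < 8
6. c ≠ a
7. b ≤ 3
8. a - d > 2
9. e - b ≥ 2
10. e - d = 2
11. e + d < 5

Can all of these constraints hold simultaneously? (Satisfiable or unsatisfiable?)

Satisfiable

Setting (a, b, c, d, e) = (4, 1, 2, 1, 3) satisfies everything: constraint 1: d - c = -1; constraint 3: c - e = -1; constraint 5: a + c = 6, and the others follow.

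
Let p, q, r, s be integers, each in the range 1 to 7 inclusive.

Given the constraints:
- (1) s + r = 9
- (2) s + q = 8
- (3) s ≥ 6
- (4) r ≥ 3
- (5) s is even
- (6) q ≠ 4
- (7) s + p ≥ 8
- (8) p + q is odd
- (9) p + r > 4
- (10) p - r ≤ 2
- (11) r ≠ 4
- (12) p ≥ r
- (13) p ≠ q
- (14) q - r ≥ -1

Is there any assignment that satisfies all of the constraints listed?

One satisfying assignment is p = 3, q = 2, r = 3, s = 6.
For the less obvious constraints — constraint 1: s + r = 9; constraint 2: s + q = 8; constraint 7: s + p = 9 — and the others hold by inspection.

Satisfiable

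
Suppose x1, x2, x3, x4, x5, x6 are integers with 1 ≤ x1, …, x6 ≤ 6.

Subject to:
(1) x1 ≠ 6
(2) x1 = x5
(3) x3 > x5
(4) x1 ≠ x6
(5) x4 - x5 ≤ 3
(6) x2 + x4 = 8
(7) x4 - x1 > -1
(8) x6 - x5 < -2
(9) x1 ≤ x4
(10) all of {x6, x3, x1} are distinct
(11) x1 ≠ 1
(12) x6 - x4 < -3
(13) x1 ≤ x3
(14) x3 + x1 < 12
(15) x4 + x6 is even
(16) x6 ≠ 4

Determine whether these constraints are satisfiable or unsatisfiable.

Satisfiable

Take x1 = 5, x2 = 3, x3 = 6, x4 = 5, x5 = 5, x6 = 1. Then constraint 5: x4 - x5 = 0; constraint 6: x2 + x4 = 8, and every other listed constraint is also met.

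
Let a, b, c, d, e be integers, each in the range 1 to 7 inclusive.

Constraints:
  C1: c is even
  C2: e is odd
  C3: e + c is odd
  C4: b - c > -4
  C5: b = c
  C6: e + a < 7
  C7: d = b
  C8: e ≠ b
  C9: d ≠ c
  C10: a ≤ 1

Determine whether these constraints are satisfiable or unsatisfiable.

From constraints 5 and 7, d = b = c, so d = c. But constraint 9 says d ≠ c. Contradiction.

Unsatisfiable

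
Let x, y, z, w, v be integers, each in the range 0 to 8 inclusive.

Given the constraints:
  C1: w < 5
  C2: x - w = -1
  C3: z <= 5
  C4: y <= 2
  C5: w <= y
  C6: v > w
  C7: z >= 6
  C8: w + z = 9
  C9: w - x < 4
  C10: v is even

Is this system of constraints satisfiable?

From constraints 4 and 5: w ≤ y ≤ 2. From constraint 3: z ≤ 5. Hence w + z ≤ 7. But constraint 8 requires w + z = 9, and 9 > 7. Contradiction.

Unsatisfiable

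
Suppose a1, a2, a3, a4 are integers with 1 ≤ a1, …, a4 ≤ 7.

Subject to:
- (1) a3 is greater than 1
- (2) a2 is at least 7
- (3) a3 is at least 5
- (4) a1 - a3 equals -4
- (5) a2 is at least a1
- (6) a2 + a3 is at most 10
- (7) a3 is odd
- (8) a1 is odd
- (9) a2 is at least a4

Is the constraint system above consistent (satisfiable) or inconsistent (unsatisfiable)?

From constraint 2: a2 ≥ 7. From constraint 3: a3 ≥ 5. Hence a2 + a3 ≥ 12. But constraint 6 requires a2 + a3 ≤ 10, and 10 < 12. Contradiction.

Unsatisfiable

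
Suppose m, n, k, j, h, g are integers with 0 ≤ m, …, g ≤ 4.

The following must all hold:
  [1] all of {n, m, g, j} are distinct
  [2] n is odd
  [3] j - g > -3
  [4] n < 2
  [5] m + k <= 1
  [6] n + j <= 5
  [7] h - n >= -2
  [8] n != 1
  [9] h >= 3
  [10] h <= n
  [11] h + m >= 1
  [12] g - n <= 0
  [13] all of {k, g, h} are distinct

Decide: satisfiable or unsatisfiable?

From constraints 9 and 10: n ≥ h and h ≥ 3, so n ≥ 3. From constraint 4: n ≤ 1. But 1 < 3, so no value of n works.

Unsatisfiable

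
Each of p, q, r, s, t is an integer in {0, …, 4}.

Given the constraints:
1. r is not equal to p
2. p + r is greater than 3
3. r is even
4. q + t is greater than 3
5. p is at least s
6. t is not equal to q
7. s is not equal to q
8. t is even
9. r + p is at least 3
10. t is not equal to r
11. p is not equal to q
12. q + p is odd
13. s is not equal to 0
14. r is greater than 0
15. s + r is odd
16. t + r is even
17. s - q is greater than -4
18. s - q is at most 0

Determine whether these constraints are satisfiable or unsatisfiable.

Satisfiable

Try p = 1, q = 4, r = 4, s = 1, t = 0.
Check constraint 2: p + r = 5; constraint 4: q + t = 4; constraint 9: r + p = 5. The remaining constraints are straightforward to verify.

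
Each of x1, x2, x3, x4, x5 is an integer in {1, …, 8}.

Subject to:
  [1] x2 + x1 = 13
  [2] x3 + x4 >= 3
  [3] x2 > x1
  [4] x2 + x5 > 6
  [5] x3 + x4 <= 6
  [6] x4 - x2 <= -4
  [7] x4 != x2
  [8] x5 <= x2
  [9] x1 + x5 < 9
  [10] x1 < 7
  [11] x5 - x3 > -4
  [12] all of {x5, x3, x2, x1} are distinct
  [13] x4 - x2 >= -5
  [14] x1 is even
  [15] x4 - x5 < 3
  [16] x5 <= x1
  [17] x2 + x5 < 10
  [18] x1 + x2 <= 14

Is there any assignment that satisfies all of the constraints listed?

Setting (x1, x2, x3, x4, x5) = (6, 7, 2, 2, 1) satisfies everything: constraint 1: x2 + x1 = 13; constraint 2: x3 + x4 = 4; constraint 4: x2 + x5 = 8, and the others follow.

Satisfiable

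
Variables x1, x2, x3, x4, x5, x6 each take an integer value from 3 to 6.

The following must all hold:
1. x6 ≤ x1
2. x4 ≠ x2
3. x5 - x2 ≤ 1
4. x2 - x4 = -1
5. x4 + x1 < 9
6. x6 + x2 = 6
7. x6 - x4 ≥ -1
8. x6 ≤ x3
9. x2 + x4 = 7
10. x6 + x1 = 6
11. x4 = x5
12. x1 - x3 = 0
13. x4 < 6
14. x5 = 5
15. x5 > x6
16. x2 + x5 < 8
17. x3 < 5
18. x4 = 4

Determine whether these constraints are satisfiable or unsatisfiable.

Unsatisfiable

Constraint 18 fixes x4 = 4 and constraint 14 fixes x5 = 5, but constraint 11 requires x4 = x5. Since 4 ≠ 5, contradiction.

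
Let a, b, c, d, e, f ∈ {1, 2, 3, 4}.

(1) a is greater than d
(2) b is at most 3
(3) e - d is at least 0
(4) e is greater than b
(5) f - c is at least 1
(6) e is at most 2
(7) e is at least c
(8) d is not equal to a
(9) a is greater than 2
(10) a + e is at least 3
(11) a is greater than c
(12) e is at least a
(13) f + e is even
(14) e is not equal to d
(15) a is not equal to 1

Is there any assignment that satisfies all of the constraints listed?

From constraint 9: a ≥ 3. From constraints 6 and 12: a ≤ e and e ≤ 2, so a ≤ 2. But 2 < 3, so no value of a works.

Unsatisfiable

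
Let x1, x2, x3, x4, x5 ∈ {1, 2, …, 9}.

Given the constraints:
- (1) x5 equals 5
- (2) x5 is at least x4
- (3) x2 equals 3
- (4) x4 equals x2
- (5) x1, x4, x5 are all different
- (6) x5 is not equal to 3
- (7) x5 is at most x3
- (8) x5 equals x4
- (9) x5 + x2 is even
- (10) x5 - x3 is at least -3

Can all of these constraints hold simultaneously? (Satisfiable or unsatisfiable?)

Unsatisfiable

Constraint 1 fixes x5 = 5 and constraint 3 fixes x2 = 3. Constraints 4 and 8 give x5 = x4 = x2, so x5 = x2. But 5 ≠ 3 — contradiction.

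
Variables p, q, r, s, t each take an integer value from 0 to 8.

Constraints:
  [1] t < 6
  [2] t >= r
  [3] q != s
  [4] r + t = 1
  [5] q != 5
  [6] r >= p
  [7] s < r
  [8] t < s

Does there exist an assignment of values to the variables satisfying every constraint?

Constraints 2, 7, and 8 give t < s, s < r, r ≤ t. Chaining: t < s < r ≤ t, which forces t < t — impossible.

Unsatisfiable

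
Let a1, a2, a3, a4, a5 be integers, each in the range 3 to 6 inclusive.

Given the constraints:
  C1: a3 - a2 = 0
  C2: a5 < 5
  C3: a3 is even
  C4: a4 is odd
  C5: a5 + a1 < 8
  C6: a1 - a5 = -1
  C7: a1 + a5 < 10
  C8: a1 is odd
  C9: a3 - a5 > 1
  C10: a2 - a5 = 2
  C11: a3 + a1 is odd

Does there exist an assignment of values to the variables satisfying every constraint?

Setting (a1, a2, a3, a4, a5) = (3, 6, 6, 3, 4) satisfies everything: constraint 1: a3 - a2 = 0; constraint 5: a5 + a1 = 7; constraint 6: a1 - a5 = -1, and the others follow.

Satisfiable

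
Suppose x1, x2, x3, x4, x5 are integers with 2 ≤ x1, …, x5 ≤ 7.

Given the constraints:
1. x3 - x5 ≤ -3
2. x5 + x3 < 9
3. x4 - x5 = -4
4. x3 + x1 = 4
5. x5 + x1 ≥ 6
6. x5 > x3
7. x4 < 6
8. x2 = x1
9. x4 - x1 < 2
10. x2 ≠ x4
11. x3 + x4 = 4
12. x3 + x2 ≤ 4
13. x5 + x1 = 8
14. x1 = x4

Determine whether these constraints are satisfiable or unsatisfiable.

Unsatisfiable

From constraints 8 and 14, x2 = x1 = x4, so x2 = x4. But constraint 10 says x2 ≠ x4. Contradiction.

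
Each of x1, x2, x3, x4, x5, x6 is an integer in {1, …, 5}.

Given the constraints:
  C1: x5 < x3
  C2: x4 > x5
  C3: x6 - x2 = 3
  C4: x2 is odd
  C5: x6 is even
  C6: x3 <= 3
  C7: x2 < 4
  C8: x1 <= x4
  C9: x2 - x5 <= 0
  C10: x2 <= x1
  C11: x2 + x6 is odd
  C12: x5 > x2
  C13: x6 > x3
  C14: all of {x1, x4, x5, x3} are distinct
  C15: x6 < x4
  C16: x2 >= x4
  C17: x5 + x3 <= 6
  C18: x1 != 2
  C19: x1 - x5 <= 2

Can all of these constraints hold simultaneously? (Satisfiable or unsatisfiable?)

Constraints 1, 9, 13, 15, and 16 give x4 ≤ x2, x2 ≤ x5, x5 < x3, x3 < x6, x6 < x4. Chaining: x4 ≤ x2 ≤ x5 < x3 < x6 < x4, which forces x4 < x4 — impossible.

Unsatisfiable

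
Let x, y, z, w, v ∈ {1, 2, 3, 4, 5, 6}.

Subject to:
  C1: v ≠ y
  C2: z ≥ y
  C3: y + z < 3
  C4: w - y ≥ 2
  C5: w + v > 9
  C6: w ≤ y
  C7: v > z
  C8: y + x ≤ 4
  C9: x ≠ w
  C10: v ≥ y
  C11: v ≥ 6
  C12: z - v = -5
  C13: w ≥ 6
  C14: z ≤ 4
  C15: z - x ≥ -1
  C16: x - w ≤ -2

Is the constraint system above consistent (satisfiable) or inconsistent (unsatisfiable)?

Unsatisfiable

From constraints 6 and 13: y ≥ w and w ≥ 6, so y ≥ 6. From constraints 2 and 14: y ≤ z and z ≤ 4, so y ≤ 4. But 4 < 6, so no value of y works.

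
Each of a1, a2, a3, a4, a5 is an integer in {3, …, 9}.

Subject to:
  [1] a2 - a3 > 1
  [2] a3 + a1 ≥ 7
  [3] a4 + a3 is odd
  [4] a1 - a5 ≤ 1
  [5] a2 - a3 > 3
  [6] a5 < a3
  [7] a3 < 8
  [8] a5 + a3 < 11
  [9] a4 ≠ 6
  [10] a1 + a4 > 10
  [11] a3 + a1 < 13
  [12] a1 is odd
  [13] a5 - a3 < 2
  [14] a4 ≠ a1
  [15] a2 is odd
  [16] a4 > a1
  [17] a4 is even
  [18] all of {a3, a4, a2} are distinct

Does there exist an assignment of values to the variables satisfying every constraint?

Satisfiable

One satisfying assignment is a1 = 5, a2 = 9, a3 = 5, a4 = 8, a5 = 4.
For the less obvious constraints — constraint 1: a2 - a3 = 4; constraint 2: a3 + a1 = 10 — and the others hold by inspection.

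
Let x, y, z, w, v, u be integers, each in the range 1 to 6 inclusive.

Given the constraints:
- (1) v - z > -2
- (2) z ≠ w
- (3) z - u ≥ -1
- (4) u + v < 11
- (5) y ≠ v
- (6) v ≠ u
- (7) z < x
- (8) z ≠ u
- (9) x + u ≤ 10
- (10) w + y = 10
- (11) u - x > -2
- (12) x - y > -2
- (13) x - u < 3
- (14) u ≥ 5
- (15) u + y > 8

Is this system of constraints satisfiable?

Satisfiable

The assignment x = 5, y = 5, z = 4, w = 5, v = 4, u = 5 works:
  constraint 1 holds since v - z = 0.
  constraint 3 holds since z - u = -1.
  constraint 4 holds since u + v = 9.
The rest check out directly.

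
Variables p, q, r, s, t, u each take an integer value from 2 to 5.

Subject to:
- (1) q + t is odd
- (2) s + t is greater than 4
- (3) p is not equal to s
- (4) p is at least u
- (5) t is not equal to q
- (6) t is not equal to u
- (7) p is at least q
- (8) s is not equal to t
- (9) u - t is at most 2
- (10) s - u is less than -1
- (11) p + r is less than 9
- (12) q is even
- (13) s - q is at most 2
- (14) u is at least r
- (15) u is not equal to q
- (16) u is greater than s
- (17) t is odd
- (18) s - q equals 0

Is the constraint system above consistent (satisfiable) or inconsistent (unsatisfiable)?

One satisfying assignment is p = 4, q = 2, r = 3, s = 2, t = 3, u = 4.
For the less obvious constraints — constraint 2: s + t = 5; constraint 9: u - t = 1; constraint 10: s - u = -2 — and the others hold by inspection.

Satisfiable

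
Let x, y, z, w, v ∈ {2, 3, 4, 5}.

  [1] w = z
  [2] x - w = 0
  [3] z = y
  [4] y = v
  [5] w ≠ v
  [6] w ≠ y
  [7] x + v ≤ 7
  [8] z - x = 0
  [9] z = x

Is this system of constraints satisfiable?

From constraints 1, 3, and 4, w = z = y = v, so w = v. But constraint 5 says w ≠ v. Contradiction.

Unsatisfiable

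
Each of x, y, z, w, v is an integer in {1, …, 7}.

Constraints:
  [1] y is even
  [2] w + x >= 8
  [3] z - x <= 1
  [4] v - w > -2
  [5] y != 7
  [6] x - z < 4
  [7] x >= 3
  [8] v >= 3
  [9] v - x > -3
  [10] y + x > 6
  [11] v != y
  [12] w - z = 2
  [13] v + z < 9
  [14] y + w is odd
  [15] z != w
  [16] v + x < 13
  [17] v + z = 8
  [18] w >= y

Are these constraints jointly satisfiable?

Setting (x, y, z, w, v) = (5, 2, 3, 5, 5) satisfies everything: constraint 2: w + x = 10; constraint 3: z - x = -2; constraint 4: v - w = 0, and the others follow.

Satisfiable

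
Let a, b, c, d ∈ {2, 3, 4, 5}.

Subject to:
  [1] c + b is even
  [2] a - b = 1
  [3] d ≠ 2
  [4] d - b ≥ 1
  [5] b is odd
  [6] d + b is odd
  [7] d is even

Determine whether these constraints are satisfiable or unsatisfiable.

Try a = 4, b = 3, c = 5, d = 4.
Check constraint 2: a - b = 1; constraint 4: d - b = 1. The remaining constraints are straightforward to verify.

Satisfiable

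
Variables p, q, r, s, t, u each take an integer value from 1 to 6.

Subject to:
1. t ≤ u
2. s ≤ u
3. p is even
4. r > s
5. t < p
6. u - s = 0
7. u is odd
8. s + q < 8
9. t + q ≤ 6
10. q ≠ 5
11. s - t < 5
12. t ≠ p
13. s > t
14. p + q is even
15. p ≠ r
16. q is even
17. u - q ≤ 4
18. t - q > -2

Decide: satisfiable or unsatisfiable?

Satisfiable

Setting (p, q, r, s, t, u) = (4, 2, 6, 5, 1, 5) satisfies everything: constraint 6: u - s = 0; constraint 8: s + q = 7, and the others follow.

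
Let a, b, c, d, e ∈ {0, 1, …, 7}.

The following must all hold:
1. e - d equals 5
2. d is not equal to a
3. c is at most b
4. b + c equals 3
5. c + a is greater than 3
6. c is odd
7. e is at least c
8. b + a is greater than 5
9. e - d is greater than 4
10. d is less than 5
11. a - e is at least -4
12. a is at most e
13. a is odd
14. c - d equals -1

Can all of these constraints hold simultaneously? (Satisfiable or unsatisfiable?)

Take a = 5, b = 2, c = 1, d = 2, e = 7. Then constraint 1: e - d = 5; constraint 4: b + c = 3; constraint 5: c + a = 6, and every other listed constraint is also met.

Satisfiable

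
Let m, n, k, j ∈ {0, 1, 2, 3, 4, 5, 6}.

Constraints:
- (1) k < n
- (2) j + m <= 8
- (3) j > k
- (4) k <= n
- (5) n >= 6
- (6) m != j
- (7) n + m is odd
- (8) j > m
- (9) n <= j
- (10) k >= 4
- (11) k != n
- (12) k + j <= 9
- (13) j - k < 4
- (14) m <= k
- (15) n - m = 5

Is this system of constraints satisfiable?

Unsatisfiable

From constraint 10: k ≥ 4. From constraints 5 and 9: j ≥ n ≥ 6. Hence k + j ≥ 10. But constraint 12 requires k + j ≤ 9, and 9 < 10. Contradiction.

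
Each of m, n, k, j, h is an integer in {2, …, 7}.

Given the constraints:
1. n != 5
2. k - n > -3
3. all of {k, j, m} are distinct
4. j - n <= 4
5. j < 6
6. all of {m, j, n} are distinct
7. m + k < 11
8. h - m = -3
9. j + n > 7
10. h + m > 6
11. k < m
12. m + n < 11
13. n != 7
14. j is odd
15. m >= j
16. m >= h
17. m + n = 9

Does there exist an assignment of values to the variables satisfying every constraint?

Setting (m, n, k, j, h) = (6, 3, 3, 5, 3) satisfies everything: constraint 2: k - n = 0; constraint 4: j - n = 2; constraint 7: m + k = 9, and the others follow.

Satisfiable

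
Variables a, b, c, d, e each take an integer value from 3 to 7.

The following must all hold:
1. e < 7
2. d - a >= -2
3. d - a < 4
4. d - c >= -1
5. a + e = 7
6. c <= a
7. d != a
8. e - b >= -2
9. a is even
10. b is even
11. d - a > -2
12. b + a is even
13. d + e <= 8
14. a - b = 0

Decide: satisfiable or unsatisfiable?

Satisfiable

Try a = 4, b = 4, c = 4, d = 5, e = 3.
Check constraint 2: d - a = 1; constraint 3: d - a = 1. The remaining constraints are straightforward to verify.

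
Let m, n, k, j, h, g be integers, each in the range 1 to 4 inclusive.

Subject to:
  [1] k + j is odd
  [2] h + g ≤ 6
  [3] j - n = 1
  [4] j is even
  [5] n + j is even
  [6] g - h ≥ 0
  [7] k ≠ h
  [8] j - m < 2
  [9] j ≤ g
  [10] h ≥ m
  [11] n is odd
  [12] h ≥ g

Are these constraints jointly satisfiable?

Unsatisfiable

Constraint 11 makes n odd and constraint 4 makes j even, so n + j must be odd. Constraint 5 says n + j is even — contradiction.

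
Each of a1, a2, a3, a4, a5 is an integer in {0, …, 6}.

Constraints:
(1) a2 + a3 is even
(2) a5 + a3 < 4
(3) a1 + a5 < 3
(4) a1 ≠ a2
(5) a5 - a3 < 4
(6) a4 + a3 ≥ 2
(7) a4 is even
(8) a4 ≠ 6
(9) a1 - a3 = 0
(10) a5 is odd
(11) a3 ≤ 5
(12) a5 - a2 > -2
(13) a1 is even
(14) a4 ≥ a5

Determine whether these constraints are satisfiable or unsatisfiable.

Try a1 = 0, a2 = 2, a3 = 0, a4 = 2, a5 = 1.
Check constraint 2: a5 + a3 = 1; constraint 3: a1 + a5 = 1; constraint 5: a5 - a3 = 1. The remaining constraints are straightforward to verify.

Satisfiable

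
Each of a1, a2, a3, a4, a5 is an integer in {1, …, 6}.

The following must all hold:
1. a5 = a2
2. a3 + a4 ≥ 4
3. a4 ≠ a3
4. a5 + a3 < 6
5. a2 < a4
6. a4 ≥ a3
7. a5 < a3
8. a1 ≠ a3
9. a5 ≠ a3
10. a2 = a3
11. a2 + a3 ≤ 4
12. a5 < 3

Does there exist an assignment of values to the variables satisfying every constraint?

From constraints 1 and 10, a5 = a2 = a3, so a5 = a3. But constraint 9 says a5 ≠ a3. Contradiction.

Unsatisfiable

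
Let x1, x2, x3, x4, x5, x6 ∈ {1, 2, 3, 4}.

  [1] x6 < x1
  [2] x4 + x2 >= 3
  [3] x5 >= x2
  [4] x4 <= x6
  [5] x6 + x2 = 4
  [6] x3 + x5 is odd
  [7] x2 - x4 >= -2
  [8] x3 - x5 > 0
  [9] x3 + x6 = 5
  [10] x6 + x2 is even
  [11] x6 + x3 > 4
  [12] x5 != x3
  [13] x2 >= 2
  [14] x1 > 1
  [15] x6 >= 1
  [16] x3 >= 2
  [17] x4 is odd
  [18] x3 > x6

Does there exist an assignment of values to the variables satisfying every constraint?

Satisfiable

The assignment x1 = 3, x2 = 2, x3 = 3, x4 = 1, x5 = 2, x6 = 2 works:
  constraint 2 holds since x4 + x2 = 3.
  constraint 5 holds since x6 + x2 = 4.
The rest check out directly.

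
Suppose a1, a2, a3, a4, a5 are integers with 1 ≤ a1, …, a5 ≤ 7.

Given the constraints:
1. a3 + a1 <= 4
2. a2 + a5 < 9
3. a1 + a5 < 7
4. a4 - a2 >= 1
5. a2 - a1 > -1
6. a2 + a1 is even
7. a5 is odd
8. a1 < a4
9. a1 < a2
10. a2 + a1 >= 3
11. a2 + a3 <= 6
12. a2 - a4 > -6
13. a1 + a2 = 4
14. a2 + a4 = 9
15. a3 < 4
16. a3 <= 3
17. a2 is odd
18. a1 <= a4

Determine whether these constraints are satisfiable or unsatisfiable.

Satisfiable

One satisfying assignment is a1 = 1, a2 = 3, a3 = 2, a4 = 6, a5 = 3.
For the less obvious constraints — constraint 1: a3 + a1 = 3; constraint 2: a2 + a5 = 6 — and the others hold by inspection.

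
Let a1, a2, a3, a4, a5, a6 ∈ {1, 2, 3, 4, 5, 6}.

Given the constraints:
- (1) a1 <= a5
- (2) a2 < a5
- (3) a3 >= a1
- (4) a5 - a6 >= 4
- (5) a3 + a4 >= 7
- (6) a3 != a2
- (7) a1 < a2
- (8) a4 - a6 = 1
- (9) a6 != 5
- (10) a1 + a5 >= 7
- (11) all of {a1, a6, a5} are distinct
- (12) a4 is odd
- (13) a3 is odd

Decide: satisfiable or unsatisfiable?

Satisfiable

One satisfying assignment is a1 = 1, a2 = 4, a3 = 5, a4 = 3, a5 = 6, a6 = 2.
For the less obvious constraints — constraint 4: a5 - a6 = 4; constraint 5: a3 + a4 = 8; constraint 8: a4 - a6 = 1 — and the others hold by inspection.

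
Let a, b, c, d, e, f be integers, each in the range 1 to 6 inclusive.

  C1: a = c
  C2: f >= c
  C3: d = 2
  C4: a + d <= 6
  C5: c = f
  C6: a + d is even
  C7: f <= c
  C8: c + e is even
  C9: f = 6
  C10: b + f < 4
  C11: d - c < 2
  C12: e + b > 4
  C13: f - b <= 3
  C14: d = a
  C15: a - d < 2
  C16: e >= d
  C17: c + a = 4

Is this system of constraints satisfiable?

Constraint 3 fixes d = 2 and constraint 9 fixes f = 6. Constraints 1, 5, and 14 give d = a = c = f, so d = f. But 2 ≠ 6 — contradiction.

Unsatisfiable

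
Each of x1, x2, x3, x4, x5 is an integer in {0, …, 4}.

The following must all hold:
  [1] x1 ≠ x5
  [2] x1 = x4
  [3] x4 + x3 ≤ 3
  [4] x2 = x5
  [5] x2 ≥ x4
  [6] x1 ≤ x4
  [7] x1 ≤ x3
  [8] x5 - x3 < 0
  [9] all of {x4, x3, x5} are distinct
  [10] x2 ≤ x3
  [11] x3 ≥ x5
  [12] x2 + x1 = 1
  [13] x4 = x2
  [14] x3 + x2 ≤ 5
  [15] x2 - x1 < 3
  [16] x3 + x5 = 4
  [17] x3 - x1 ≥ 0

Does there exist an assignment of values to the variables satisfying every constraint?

From constraints 2, 4, and 13, x1 = x4 = x2 = x5, so x1 = x5. But constraint 1 says x1 ≠ x5. Contradiction.

Unsatisfiable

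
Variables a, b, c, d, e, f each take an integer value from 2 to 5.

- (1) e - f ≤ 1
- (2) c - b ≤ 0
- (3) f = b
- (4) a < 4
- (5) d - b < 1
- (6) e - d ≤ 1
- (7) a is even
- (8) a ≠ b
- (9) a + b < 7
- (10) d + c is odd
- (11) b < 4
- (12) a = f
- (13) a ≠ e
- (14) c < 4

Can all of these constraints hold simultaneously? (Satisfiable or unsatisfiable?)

From constraints 3 and 12, a = f = b, so a = b. But constraint 8 says a ≠ b. Contradiction.

Unsatisfiable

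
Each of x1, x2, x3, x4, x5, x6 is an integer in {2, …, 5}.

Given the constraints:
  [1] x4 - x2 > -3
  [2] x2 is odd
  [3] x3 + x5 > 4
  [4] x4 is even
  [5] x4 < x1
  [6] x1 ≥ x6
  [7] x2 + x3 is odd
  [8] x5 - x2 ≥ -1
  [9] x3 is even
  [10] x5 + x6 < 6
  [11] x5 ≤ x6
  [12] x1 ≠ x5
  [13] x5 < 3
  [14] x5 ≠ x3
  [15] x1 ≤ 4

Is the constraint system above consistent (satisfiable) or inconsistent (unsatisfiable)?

Satisfiable

Take x1 = 4, x2 = 3, x3 = 4, x4 = 2, x5 = 2, x6 = 3. Then constraint 1: x4 - x2 = -1; constraint 3: x3 + x5 = 6, and every other listed constraint is also met.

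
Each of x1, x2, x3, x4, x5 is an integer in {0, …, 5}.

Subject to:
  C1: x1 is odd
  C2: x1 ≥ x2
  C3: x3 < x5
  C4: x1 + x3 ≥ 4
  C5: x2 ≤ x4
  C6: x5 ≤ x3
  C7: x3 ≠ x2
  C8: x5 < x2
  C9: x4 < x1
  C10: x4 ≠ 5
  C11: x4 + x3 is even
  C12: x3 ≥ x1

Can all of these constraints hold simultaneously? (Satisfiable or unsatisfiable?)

Unsatisfiable

Constraints 3, 5, 8, 9, and 12 give x5 < x2, x2 ≤ x4, x4 < x1, x1 ≤ x3, x3 < x5. Chaining: x5 < x2 ≤ x4 < x1 ≤ x3 < x5, which forces x5 < x5 — impossible.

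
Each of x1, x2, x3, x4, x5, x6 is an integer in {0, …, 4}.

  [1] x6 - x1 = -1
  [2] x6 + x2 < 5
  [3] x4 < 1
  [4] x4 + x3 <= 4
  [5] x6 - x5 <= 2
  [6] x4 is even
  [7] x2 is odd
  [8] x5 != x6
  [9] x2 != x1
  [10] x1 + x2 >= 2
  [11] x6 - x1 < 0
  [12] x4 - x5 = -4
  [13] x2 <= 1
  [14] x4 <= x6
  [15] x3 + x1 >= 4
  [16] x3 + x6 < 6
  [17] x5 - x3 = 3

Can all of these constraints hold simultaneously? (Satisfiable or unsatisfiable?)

Satisfiable

The assignment x1 = 4, x2 = 1, x3 = 1, x4 = 0, x5 = 4, x6 = 3 works:
  constraint 1 holds since x6 - x1 = -1.
  constraint 2 holds since x6 + x2 = 4.
The rest check out directly.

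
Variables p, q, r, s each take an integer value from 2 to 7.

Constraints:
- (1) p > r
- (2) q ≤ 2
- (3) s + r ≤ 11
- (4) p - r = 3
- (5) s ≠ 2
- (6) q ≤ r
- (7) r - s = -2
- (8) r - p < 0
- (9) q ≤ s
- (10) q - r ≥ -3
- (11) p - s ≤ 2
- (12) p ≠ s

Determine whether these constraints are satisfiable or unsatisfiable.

The assignment p = 6, q = 2, r = 3, s = 5 works:
  constraint 3 holds since s + r = 8.
  constraint 4 holds since p - r = 3.
The rest check out directly.

Satisfiable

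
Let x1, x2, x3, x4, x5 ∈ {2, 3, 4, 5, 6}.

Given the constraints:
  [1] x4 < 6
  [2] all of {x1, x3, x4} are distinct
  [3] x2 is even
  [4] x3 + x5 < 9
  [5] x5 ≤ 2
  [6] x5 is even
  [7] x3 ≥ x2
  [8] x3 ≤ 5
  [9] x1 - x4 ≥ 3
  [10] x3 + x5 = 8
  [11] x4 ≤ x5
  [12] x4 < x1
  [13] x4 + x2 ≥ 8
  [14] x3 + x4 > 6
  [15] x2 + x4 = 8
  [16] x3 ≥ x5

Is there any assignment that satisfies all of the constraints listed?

From constraints 7 and 8: x2 ≤ x3 ≤ 5. From constraints 5 and 11: x4 ≤ x5 ≤ 2. Hence x2 + x4 ≤ 7. But constraint 15 requires x2 + x4 = 8, and 8 > 7. Contradiction.

Unsatisfiable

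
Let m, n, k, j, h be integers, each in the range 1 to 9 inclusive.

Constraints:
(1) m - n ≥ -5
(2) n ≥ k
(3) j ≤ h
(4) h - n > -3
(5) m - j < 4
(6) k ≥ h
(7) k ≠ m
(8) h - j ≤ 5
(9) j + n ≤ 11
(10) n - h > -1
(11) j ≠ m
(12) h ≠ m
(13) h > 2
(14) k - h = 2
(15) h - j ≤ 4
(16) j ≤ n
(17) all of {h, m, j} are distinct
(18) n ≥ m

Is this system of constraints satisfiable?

The assignment m = 3, n = 8, k = 8, j = 2, h = 6 works:
  constraint 1 holds since m - n = -5.
  constraint 4 holds since h - n = -2.
  constraint 5 holds since m - j = 1.
The rest check out directly.

Satisfiable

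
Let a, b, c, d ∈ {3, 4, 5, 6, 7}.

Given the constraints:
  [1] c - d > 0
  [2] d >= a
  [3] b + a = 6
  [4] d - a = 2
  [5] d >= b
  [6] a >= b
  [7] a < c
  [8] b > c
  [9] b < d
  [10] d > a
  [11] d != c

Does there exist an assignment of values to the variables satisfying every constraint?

Unsatisfiable

Constraints 1, 2, 6, and 8 give d < c, c < b, b ≤ a, a ≤ d. Chaining: d < c < b ≤ a ≤ d, which forces d < d — impossible.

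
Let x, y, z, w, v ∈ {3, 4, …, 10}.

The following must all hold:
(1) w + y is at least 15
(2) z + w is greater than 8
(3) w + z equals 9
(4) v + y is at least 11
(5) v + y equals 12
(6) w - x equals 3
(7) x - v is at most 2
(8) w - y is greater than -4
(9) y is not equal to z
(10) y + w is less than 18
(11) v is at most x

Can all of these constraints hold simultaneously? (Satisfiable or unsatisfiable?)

Satisfiable

Take x = 3, y = 9, z = 3, w = 6, v = 3. Then constraint 1: w + y = 15; constraint 2: z + w = 9, and every other listed constraint is also met.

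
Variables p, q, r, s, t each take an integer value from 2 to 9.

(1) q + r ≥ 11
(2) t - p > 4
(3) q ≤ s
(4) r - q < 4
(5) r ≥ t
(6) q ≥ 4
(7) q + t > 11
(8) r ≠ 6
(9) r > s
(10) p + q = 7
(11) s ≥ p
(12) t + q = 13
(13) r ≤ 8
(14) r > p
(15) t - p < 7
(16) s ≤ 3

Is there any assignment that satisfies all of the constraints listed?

From constraints 5 and 13: t ≤ r ≤ 8. From constraints 3 and 16: q ≤ s ≤ 3. Hence t + q ≤ 11. But constraint 12 requires t + q = 13, and 13 > 11. Contradiction.

Unsatisfiable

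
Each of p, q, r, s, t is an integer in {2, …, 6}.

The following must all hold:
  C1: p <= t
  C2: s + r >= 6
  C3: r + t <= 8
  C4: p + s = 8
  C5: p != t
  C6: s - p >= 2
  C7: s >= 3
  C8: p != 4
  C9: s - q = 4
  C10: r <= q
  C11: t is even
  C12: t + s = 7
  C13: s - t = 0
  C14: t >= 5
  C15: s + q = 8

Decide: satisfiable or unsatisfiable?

Unsatisfiable

From constraint 14: t ≥ 5. From constraint 7: s ≥ 3. Hence t + s ≥ 8. But constraint 12 requires t + s = 7, and 7 < 8. Contradiction.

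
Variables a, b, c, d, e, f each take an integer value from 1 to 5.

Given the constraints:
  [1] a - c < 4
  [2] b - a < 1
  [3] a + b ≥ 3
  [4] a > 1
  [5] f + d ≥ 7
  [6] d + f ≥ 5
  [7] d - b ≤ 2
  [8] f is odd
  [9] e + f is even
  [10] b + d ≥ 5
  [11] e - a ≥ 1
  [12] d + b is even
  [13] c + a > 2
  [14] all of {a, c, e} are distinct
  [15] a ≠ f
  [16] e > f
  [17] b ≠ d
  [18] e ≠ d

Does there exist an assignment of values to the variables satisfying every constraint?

Try a = 4, b = 2, c = 1, d = 4, e = 5, f = 3.
Check constraint 1: a - c = 3; constraint 2: b - a = -2. The remaining constraints are straightforward to verify.

Satisfiable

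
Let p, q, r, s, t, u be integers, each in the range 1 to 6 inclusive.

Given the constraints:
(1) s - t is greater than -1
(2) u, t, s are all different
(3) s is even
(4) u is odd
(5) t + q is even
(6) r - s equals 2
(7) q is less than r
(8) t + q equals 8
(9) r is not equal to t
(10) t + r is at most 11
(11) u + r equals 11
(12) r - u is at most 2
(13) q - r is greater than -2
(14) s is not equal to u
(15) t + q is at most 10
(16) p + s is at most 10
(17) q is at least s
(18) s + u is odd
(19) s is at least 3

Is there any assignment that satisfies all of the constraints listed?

Satisfiable

The assignment p = 6, q = 5, r = 6, s = 4, t = 3, u = 5 works:
  constraint 1 holds since s - t = 1.
  constraint 6 holds since r - s = 2.
  constraint 8 holds since t + q = 8.
The rest check out directly.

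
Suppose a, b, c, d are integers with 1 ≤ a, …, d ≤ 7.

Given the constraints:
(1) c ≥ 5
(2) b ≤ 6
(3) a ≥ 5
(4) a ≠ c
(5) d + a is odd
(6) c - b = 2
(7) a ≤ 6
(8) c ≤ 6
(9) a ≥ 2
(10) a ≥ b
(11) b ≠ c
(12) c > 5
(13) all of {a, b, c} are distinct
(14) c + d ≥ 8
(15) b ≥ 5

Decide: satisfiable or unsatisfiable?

Constraints 1, 2, 3, 7, 8, and 15 confine each of a, b, c to the 2 values {5, 6}.
Constraint 13 requires all 3 of them to be distinct, but only 2 values are available — impossible by the pigeonhole principle.

Unsatisfiable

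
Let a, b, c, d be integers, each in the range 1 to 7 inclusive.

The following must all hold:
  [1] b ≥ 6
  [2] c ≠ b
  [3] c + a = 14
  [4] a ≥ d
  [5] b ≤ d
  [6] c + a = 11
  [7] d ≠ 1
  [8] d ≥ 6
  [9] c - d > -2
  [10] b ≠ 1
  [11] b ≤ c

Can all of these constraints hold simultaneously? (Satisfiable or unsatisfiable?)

From constraints 1 and 11: c ≥ b ≥ 6. From constraints 4 and 8: a ≥ d ≥ 6. Hence c + a ≥ 12. But constraint 6 requires c + a = 11, and 11 < 12. Contradiction.

Unsatisfiable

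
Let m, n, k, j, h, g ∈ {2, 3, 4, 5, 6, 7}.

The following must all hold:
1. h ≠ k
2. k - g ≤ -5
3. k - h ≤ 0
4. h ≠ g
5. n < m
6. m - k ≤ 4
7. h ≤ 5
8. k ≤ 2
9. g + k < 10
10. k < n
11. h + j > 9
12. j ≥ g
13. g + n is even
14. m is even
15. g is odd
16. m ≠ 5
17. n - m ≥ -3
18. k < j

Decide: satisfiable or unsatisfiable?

Setting (m, n, k, j, h, g) = (6, 3, 2, 7, 3, 7) satisfies everything: constraint 2: k - g = -5; constraint 3: k - h = -1; constraint 6: m - k = 4, and the others follow.

Satisfiable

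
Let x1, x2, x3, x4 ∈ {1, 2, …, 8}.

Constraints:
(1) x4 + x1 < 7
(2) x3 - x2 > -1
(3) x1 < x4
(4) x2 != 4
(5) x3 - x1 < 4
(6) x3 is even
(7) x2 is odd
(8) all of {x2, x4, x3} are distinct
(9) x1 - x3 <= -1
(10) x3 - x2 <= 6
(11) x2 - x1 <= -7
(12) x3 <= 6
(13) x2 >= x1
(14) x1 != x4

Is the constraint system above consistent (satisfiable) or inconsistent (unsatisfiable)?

Constraints 9, 10, and 11 give x2 − x3 ≥ -6, x3 − x1 ≥ 1, x1 − x2 ≥ 7.
Adding all 3 inequalities: the left sides telescope to 0, and the right sides sum to (-6) + 1 + 7 = 2. So 0 ≥ 2, which is false.

Unsatisfiable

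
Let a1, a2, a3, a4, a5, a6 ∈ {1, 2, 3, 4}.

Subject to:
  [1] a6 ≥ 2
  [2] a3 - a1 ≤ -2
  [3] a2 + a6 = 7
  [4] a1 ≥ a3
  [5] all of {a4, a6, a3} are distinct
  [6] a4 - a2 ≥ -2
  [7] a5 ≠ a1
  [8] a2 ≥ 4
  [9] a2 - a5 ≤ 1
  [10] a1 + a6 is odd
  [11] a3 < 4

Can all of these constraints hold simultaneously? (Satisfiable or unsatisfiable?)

Try a1 = 4, a2 = 4, a3 = 1, a4 = 4, a5 = 3, a6 = 3.
Check constraint 2: a3 - a1 = -3; constraint 3: a2 + a6 = 7; constraint 6: a4 - a2 = 0. The remaining constraints are straightforward to verify.

Satisfiable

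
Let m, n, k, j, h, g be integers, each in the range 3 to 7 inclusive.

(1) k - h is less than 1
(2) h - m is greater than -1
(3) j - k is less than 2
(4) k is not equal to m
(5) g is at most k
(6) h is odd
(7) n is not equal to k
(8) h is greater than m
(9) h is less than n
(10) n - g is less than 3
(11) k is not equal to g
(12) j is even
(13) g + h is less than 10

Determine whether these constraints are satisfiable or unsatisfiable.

Satisfiable

One satisfying assignment is m = 3, n = 6, k = 5, j = 6, h = 5, g = 4.
For the less obvious constraints — constraint 1: k - h = 0; constraint 2: h - m = 2 — and the others hold by inspection.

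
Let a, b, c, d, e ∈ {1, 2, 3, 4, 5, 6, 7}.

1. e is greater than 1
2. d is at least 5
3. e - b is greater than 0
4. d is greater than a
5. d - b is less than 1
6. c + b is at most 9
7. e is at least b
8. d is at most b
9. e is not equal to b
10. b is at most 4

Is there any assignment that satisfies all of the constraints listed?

Unsatisfiable

From constraint 2: d ≥ 5. From constraints 8 and 10: d ≤ b and b ≤ 4, so d ≤ 4. But 4 < 5, so no value of d works.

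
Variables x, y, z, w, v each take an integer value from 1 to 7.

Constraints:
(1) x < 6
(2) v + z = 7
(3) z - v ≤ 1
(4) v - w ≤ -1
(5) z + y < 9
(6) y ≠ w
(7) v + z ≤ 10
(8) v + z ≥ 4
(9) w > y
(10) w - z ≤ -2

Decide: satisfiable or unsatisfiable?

Constraints 3, 4, and 10 give z − w ≥ 2, w − v ≥ 1, v − z ≥ -1.
Adding all 3 inequalities: the left sides telescope to 0, and the right sides sum to 2 + 1 + (-1) = 2. So 0 ≥ 2, which is false.

Unsatisfiable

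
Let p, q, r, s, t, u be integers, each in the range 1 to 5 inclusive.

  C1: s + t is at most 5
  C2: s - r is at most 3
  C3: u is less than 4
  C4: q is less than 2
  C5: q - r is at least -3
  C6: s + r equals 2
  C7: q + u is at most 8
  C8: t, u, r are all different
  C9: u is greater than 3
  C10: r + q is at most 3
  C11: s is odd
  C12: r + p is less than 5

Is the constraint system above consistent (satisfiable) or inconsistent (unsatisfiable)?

From constraint 9: u ≥ 4. From constraint 3: u ≤ 3. But 3 < 4, so no value of u works.

Unsatisfiable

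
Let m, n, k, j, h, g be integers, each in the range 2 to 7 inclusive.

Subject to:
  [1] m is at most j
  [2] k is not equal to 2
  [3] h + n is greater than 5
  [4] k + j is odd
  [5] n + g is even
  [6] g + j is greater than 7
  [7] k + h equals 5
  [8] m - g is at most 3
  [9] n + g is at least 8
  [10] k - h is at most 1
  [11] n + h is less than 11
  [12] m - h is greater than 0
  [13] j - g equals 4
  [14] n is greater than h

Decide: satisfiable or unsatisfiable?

Take m = 5, n = 6, k = 3, j = 6, h = 2, g = 2. Then constraint 3: h + n = 8; constraint 6: g + j = 8, and every other listed constraint is also met.

Satisfiable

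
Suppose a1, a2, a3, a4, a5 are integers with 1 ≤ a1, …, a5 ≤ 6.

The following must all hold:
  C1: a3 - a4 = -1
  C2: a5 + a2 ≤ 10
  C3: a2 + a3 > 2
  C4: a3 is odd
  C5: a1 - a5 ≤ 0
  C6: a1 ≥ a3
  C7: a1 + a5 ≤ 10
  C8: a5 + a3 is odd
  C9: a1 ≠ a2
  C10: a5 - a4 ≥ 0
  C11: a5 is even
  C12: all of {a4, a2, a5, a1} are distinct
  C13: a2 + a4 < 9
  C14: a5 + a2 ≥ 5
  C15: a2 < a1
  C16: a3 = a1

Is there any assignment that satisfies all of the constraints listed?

One satisfying assignment is a1 = 3, a2 = 2, a3 = 3, a4 = 4, a5 = 6.
For the less obvious constraints — constraint 1: a3 - a4 = -1; constraint 2: a5 + a2 = 8; constraint 3: a2 + a3 = 5 — and the others hold by inspection.

Satisfiable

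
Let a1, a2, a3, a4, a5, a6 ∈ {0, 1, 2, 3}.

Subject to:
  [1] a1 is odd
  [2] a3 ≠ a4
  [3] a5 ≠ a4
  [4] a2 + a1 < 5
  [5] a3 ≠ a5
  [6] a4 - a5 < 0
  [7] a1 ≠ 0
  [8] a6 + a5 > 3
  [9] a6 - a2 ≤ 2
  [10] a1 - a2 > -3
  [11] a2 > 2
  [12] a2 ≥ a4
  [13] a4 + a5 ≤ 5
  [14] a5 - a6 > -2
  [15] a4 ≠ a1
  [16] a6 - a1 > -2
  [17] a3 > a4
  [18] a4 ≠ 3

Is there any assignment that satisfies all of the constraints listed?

One satisfying assignment is a1 = 1, a2 = 3, a3 = 1, a4 = 0, a5 = 3, a6 = 2.
For the less obvious constraints — constraint 4: a2 + a1 = 4; constraint 6: a4 - a5 = -3 — and the others hold by inspection.

Satisfiable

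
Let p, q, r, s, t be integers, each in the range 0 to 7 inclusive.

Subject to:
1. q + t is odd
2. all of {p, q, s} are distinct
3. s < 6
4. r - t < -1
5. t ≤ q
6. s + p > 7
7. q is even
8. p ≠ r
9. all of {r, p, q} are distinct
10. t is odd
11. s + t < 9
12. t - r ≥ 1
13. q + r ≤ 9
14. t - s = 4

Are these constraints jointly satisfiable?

Satisfiable

The assignment p = 7, q = 6, r = 2, s = 1, t = 5 works:
  constraint 4 holds since r - t = -3.
  constraint 6 holds since s + p = 8.
  constraint 11 holds since s + t = 6.
The rest check out directly.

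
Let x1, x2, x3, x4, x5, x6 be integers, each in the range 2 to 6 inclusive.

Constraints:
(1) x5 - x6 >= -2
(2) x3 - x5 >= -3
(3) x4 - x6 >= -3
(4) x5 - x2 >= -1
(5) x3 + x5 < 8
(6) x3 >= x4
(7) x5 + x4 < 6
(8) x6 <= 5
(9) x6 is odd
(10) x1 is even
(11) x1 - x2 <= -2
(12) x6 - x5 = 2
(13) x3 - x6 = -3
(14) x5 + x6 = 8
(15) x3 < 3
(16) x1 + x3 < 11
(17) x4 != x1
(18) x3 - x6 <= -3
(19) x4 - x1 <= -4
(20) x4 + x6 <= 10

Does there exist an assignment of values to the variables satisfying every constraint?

Unsatisfiable

Constraints 2, 3, 4, 11, 18, and 19 give x4 − x6 ≥ -3, x6 − x3 ≥ 3, x3 − x5 ≥ -3, x5 − x2 ≥ -1, x2 − x1 ≥ 2, x1 − x4 ≥ 4.
Adding all 6 inequalities: the left sides telescope to 0, and the right sides sum to (-3) + 3 + (-3) + (-1) + 2 + 4 = 2. So 0 ≥ 2, which is false.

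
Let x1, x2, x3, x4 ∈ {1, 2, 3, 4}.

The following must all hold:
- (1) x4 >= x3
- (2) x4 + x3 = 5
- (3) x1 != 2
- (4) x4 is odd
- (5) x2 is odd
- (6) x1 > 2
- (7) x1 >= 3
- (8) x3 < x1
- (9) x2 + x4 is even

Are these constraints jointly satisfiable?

One satisfying assignment is x1 = 4, x2 = 3, x3 = 2, x4 = 3.
For the less obvious constraints — constraint 2: x4 + x3 = 5; constraint 4: x4 = 3 is odd — and the others hold by inspection.

Satisfiable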